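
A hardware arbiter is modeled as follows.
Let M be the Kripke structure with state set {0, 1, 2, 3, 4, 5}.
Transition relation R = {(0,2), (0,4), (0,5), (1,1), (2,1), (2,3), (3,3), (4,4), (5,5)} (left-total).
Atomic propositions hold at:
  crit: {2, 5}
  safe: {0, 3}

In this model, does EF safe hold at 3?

Yes

EF safe: least fixpoint, start Z0 = {0, 3}, add states with some successor in Z. Z1 = {0, 2, 3}; fixed.
Sat(EF safe) = {0, 2, 3}
3 ∈ Sat(EF safe) = {0, 2, 3}, so the formula holds at 3.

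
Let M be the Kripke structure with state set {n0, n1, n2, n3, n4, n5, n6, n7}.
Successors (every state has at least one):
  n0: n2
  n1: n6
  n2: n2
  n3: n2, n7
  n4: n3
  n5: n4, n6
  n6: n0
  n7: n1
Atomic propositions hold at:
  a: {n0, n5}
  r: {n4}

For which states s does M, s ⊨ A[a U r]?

{n4}

A[a U r]: least fixpoint, start Z0 = Sat(r) = {n4}, add states in Sat(a) with every successor in Z. Already a fixed point.
Sat(A[a U r]) = {n4}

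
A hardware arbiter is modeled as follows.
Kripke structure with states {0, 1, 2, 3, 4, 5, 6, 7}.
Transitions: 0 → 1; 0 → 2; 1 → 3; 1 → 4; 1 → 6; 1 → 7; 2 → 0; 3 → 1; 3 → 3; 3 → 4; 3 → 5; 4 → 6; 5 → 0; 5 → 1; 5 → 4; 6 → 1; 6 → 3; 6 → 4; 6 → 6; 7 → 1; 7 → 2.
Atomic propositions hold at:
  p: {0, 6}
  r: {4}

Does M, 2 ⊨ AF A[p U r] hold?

A[p U r]: least fixpoint, start Z0 = Sat(r) = {4}, add states in Sat(p) with every successor in Z. Already a fixed point.
Sat(A[p U r]) = {4}
AF A[p U r]: least fixpoint, start Z0 = {4}, add states with every successor in Z. Already a fixed point.
Sat(AF A[p U r]) = {4}
2 ∉ Sat(AF A[p U r]) = {4}, so the formula does not hold at 2.

No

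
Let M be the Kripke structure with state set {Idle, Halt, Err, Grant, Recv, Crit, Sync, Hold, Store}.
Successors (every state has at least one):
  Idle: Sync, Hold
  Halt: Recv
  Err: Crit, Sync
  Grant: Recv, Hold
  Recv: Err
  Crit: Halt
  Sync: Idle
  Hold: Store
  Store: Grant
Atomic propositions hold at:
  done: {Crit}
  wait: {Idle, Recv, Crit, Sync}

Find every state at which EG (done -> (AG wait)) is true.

AG wait: greatest fixpoint, start Z0 = {Idle, Recv, Crit, Sync}, keep only states in Sat with every successor in Z. Z1 = {Sync}; Z2 = ∅; fixed.
Sat(AG wait) = ∅
Sat(done -> (AG wait)) = {Idle, Halt, Err, Grant, Recv, Sync, Hold, Store}
EG (done -> (AG wait)): greatest fixpoint, start Z0 = {Idle, Halt, Err, Grant, Recv, Sync, Hold, Store}, keep only states in Sat with some successor in Z. Already a fixed point.
Sat(EG (done -> (AG wait))) = {Idle, Halt, Err, Grant, Recv, Sync, Hold, Store}

{Idle, Halt, Err, Grant, Recv, Sync, Hold, Store}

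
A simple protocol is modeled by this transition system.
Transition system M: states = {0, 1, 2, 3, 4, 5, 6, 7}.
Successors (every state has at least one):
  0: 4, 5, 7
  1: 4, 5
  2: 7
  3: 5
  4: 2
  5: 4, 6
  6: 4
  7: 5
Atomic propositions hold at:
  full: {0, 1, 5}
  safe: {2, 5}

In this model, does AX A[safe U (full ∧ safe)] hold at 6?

Sat(full ∧ safe) = {5}
A[safe U (full ∧ safe)]: least fixpoint, start Z0 = Sat((full ∧ safe)) = {5}, add states in Sat(safe) with every successor in Z. Already a fixed point.
Sat(A[safe U (full ∧ safe)]) = {5}
Sat(AX A[safe U (full ∧ safe)]) = {s : every successor in {5}} = {3, 7}
6 ∉ Sat(AX A[safe U (full ∧ safe)]) = {3, 7}, so the formula does not hold at 6.

No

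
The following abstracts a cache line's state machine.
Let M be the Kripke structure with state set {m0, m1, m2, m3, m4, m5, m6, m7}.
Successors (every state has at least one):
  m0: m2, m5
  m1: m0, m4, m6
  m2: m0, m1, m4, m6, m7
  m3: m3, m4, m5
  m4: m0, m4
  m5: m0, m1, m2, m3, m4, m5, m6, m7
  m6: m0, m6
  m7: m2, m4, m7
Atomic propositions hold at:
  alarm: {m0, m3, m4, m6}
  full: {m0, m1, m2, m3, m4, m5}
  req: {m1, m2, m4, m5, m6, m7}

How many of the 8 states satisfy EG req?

6

EG req: greatest fixpoint, start Z0 = {m1, m2, m4, m5, m6, m7}, keep only states in Sat with some successor in Z. Already a fixed point.
Sat(EG req) = {m1, m2, m4, m5, m6, m7}
|Sat(EG req)| = |{m1, m2, m4, m5, m6, m7}| = 6.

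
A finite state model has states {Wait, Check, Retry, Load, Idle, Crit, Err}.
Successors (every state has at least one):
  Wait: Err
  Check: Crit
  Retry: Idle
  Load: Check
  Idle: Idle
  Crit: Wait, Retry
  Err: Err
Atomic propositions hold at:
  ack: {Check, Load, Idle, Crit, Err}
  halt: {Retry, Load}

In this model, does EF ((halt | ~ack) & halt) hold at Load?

Yes

Sat(~ack) = {Wait, Retry}
Sat(halt | ~ack) = {Wait, Retry, Load}
Sat((halt | ~ack) & halt) = {Retry, Load}
EF ((halt | ~ack) & halt): least fixpoint, start Z0 = {Retry, Load}, add states with some successor in Z. Z1 = {Retry, Load, Crit}; Z2 = {Check, Retry, Load, Crit}; fixed.
Sat(EF ((halt | ~ack) & halt)) = {Check, Retry, Load, Crit}
Load ∈ Sat(EF ((halt | ~ack) & halt)) = {Check, Retry, Load, Crit}, so the formula holds at Load.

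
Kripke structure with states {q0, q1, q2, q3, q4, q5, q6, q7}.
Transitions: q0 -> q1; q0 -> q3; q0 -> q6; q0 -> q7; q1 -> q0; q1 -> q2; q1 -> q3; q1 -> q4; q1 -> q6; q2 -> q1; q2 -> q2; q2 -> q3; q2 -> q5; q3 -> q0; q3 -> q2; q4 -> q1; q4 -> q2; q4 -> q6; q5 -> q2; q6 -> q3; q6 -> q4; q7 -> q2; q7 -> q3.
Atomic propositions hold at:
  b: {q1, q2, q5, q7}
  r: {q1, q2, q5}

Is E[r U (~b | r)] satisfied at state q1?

Sat(~b) = {q0, q3, q4, q6}
Sat(~b | r) = {q0, q1, q2, q3, q4, q5, q6}
E[r U (~b | r)]: least fixpoint, start Z0 = Sat((~b | r)) = {q0, q1, q2, q3, q4, q5, q6}, add states in Sat(r) with some successor in Z. Already a fixed point.
Sat(E[r U (~b | r)]) = {q0, q1, q2, q3, q4, q5, q6}
q1 ∈ Sat(E[r U (~b | r)]) = {q0, q1, q2, q3, q4, q5, q6}, so the formula holds at q1.

Yes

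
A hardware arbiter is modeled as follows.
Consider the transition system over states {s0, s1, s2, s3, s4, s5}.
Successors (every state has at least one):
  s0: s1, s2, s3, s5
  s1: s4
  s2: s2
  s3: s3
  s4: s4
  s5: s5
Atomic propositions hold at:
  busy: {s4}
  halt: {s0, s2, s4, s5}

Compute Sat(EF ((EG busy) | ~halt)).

{s0, s1, s3, s4}

EG busy: greatest fixpoint, start Z0 = {s4}, keep only states in Sat with some successor in Z. Already a fixed point.
Sat(EG busy) = {s4}
Sat(~halt) = {s1, s3}
Sat((EG busy) | ~halt) = {s1, s3, s4}
EF ((EG busy) | ~halt): least fixpoint, start Z0 = {s1, s3, s4}, add states with some successor in Z. Z1 = {s0, s1, s3, s4}; fixed.
Sat(EF ((EG busy) | ~halt)) = {s0, s1, s3, s4}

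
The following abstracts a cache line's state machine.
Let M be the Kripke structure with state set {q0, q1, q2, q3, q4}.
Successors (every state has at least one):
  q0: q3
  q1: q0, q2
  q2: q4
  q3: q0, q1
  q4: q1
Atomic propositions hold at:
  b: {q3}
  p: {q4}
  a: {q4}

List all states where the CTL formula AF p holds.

{q2, q4}

AF p: least fixpoint, start Z0 = {q4}, add states with every successor in Z. Z1 = {q2, q4}; fixed.
Sat(AF p) = {q2, q4}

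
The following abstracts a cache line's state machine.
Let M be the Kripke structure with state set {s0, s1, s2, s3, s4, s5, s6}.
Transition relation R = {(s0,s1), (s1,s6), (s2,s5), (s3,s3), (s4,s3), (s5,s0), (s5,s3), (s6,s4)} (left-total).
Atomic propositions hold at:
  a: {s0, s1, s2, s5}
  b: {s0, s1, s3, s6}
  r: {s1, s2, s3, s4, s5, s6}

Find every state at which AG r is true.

{s1, s3, s4, s6}

AG r: greatest fixpoint, start Z0 = {s1, s2, s3, s4, s5, s6}, keep only states in Sat with every successor in Z. Z1 = {s1, s2, s3, s4, s6}; Z2 = {s1, s3, s4, s6}; fixed.
Sat(AG r) = {s1, s3, s4, s6}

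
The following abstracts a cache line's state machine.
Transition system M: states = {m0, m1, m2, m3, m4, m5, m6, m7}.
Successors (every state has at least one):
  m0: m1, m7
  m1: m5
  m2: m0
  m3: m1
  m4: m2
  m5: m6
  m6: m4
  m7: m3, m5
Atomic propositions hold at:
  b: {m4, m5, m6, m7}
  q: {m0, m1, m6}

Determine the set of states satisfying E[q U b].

E[q U b]: least fixpoint, start Z0 = Sat(b) = {m4, m5, m6, m7}, add states in Sat(q) with some successor in Z. Z1 = {m0, m1, m4, m5, m6, m7}; fixed.
Sat(E[q U b]) = {m0, m1, m4, m5, m6, m7}

{m0, m1, m4, m5, m6, m7}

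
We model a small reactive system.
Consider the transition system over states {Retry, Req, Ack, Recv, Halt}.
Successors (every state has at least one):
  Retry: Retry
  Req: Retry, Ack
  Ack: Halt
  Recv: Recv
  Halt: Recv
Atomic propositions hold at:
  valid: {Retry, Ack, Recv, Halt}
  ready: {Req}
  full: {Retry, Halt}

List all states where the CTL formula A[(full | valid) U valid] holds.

{Retry, Ack, Recv, Halt}

Sat(full | valid) = {Retry, Ack, Recv, Halt}
A[(full | valid) U valid]: least fixpoint, start Z0 = Sat(valid) = {Retry, Ack, Recv, Halt}, add states in Sat(full | valid) with every successor in Z. Already a fixed point.
Sat(A[(full | valid) U valid]) = {Retry, Ack, Recv, Halt}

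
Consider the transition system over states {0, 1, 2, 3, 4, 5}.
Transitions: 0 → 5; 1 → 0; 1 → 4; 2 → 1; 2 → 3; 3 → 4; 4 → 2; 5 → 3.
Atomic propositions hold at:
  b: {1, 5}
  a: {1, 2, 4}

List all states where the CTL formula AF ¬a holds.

{0, 3, 5}

Sat(¬a) = {0, 3, 5}
AF ¬a: least fixpoint, start Z0 = {0, 3, 5}, add states with every successor in Z. Already a fixed point.
Sat(AF ¬a) = {0, 3, 5}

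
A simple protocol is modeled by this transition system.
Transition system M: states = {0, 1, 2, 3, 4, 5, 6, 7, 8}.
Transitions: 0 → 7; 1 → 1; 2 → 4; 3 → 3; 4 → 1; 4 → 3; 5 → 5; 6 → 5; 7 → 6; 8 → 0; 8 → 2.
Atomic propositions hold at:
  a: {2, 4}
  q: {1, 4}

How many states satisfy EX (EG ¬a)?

8

Sat(¬a) = {0, 1, 3, 5, 6, 7, 8}
EG ¬a: greatest fixpoint, start Z0 = {0, 1, 3, 5, 6, 7, 8}, keep only states in Sat with some successor in Z. Already a fixed point.
Sat(EG ¬a) = {0, 1, 3, 5, 6, 7, 8}
Sat(EX (EG ¬a)) = {s : some successor in {0, 1, 3, 5, 6, 7, 8}} = {0, 1, 3, 4, 5, 6, 7, 8}
|Sat(EX (EG ¬a))| = |{0, 1, 3, 4, 5, 6, 7, 8}| = 8.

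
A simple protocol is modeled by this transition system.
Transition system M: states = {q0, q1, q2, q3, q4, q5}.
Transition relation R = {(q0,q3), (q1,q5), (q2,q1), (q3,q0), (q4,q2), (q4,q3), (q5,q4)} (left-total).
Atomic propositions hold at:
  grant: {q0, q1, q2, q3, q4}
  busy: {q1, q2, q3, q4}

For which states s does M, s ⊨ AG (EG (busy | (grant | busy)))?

{q0, q3}

Sat(grant | busy) = {q0, q1, q2, q3, q4}
Sat(busy | (grant | busy)) = {q0, q1, q2, q3, q4}
EG (busy | (grant | busy)): greatest fixpoint, start Z0 = {q0, q1, q2, q3, q4}, keep only states in Sat with some successor in Z. Z1 = {q0, q2, q3, q4}; Z2 = {q0, q3, q4}; fixed.
Sat(EG (busy | (grant | busy))) = {q0, q3, q4}
AG (EG (busy | (grant | busy))): greatest fixpoint, start Z0 = {q0, q3, q4}, keep only states in Sat with every successor in Z. Z1 = {q0, q3}; fixed.
Sat(AG (EG (busy | (grant | busy)))) = {q0, q3}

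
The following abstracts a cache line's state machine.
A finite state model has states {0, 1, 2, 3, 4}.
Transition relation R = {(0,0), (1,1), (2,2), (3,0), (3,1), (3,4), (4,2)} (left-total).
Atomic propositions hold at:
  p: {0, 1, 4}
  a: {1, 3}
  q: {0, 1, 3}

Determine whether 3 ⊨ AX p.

Sat(AX p) = {s : every successor in {0, 1, 4}} = {0, 1, 3}
3 ∈ Sat(AX p) = {0, 1, 3}, so the formula holds at 3.

Yes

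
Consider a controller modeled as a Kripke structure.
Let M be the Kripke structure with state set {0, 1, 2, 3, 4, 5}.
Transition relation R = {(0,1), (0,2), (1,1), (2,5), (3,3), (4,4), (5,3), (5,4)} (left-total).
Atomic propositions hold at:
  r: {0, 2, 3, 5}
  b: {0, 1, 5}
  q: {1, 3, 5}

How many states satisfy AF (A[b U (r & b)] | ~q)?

Sat(r & b) = {0, 5}
A[b U (r & b)]: least fixpoint, start Z0 = Sat((r & b)) = {0, 5}, add states in Sat(b) with every successor in Z. Already a fixed point.
Sat(A[b U (r & b)]) = {0, 5}
Sat(~q) = {0, 2, 4}
Sat(A[b U (r & b)] | ~q) = {0, 2, 4, 5}
AF (A[b U (r & b)] | ~q): least fixpoint, start Z0 = {0, 2, 4, 5}, add states with every successor in Z. Already a fixed point.
Sat(AF (A[b U (r & b)] | ~q)) = {0, 2, 4, 5}
|Sat(AF (A[b U (r & b)] | ~q))| = |{0, 2, 4, 5}| = 4.

4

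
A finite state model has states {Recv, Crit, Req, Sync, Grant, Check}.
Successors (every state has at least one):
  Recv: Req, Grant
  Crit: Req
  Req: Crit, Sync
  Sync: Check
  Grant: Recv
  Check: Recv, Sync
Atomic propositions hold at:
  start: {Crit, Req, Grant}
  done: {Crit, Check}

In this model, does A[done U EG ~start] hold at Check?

Yes

Sat(~start) = {Recv, Sync, Check}
EG ~start: greatest fixpoint, start Z0 = {Recv, Sync, Check}, keep only states in Sat with some successor in Z. Z1 = {Sync, Check}; fixed.
Sat(EG ~start) = {Sync, Check}
A[done U EG ~start]: least fixpoint, start Z0 = Sat(EG ~start) = {Sync, Check}, add states in Sat(done) with every successor in Z. Already a fixed point.
Sat(A[done U EG ~start]) = {Sync, Check}
Check ∈ Sat(A[done U EG ~start]) = {Sync, Check}, so the formula holds at Check.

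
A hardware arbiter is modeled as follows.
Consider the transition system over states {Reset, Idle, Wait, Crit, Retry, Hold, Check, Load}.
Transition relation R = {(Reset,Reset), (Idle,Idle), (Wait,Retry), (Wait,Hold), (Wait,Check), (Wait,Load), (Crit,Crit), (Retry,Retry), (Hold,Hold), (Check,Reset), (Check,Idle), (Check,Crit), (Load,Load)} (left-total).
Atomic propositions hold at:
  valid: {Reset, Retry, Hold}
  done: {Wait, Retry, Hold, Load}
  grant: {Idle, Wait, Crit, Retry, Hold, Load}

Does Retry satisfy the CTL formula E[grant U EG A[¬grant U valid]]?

Sat(¬grant) = {Reset, Check}
A[¬grant U valid]: least fixpoint, start Z0 = Sat(valid) = {Reset, Retry, Hold}, add states in Sat(¬grant) with every successor in Z. Already a fixed point.
Sat(A[¬grant U valid]) = {Reset, Retry, Hold}
EG A[¬grant U valid]: greatest fixpoint, start Z0 = {Reset, Retry, Hold}, keep only states in Sat with some successor in Z. Already a fixed point.
Sat(EG A[¬grant U valid]) = {Reset, Retry, Hold}
E[grant U EG A[¬grant U valid]]: least fixpoint, start Z0 = Sat(EG A[¬grant U valid]) = {Reset, Retry, Hold}, add states in Sat(grant) with some successor in Z. Z1 = {Reset, Wait, Retry, Hold}; fixed.
Sat(E[grant U EG A[¬grant U valid]]) = {Reset, Wait, Retry, Hold}
Retry ∈ Sat(E[grant U EG A[¬grant U valid]]) = {Reset, Wait, Retry, Hold}, so the formula holds at Retry.

Yes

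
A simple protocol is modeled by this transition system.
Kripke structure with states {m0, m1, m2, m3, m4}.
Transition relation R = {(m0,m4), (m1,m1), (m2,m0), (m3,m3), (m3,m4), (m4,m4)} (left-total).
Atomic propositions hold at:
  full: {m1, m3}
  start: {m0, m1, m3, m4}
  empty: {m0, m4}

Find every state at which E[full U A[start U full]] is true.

{m1, m3}

A[start U full]: least fixpoint, start Z0 = Sat(full) = {m1, m3}, add states in Sat(start) with every successor in Z. Already a fixed point.
Sat(A[start U full]) = {m1, m3}
E[full U A[start U full]]: least fixpoint, start Z0 = Sat(A[start U full]) = {m1, m3}, add states in Sat(full) with some successor in Z. Already a fixed point.
Sat(E[full U A[start U full]]) = {m1, m3}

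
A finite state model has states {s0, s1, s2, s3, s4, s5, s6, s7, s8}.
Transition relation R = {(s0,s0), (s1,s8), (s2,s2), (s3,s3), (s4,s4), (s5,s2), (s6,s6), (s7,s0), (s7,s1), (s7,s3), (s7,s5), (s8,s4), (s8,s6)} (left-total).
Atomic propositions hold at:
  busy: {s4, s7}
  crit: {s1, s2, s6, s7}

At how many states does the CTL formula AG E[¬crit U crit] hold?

Sat(¬crit) = {s0, s3, s4, s5, s8}
E[¬crit U crit]: least fixpoint, start Z0 = Sat(crit) = {s1, s2, s6, s7}, add states in Sat(¬crit) with some successor in Z. Z1 = {s1, s2, s5, s6, s7, s8}; fixed.
Sat(E[¬crit U crit]) = {s1, s2, s5, s6, s7, s8}
AG E[¬crit U crit]: greatest fixpoint, start Z0 = {s1, s2, s5, s6, s7, s8}, keep only states in Sat with every successor in Z. Z1 = {s1, s2, s5, s6}; Z2 = {s2, s5, s6}; fixed.
Sat(AG E[¬crit U crit]) = {s2, s5, s6}
|Sat(AG E[¬crit U crit])| = |{s2, s5, s6}| = 3.

3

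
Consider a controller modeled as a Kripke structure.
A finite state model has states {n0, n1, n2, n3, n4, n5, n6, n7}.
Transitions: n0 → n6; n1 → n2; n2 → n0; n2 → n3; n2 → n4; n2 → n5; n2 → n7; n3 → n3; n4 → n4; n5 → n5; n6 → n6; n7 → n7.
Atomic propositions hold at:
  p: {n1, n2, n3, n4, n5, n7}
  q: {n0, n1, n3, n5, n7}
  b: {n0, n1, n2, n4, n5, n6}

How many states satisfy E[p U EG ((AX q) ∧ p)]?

Sat(AX q) = {s : every successor in {n0, n1, n3, n5, n7}} = {n3, n5, n7}
Sat((AX q) ∧ p) = {n3, n5, n7}
EG ((AX q) ∧ p): greatest fixpoint, start Z0 = {n3, n5, n7}, keep only states in Sat with some successor in Z. Already a fixed point.
Sat(EG ((AX q) ∧ p)) = {n3, n5, n7}
E[p U EG ((AX q) ∧ p)]: least fixpoint, start Z0 = Sat(EG ((AX q) ∧ p)) = {n3, n5, n7}, add states in Sat(p) with some successor in Z. Z1 = {n2, n3, n5, n7}; Z2 = {n1, n2, n3, n5, n7}; fixed.
Sat(E[p U EG ((AX q) ∧ p)]) = {n1, n2, n3, n5, n7}
|Sat(E[p U EG ((AX q) ∧ p)])| = |{n1, n2, n3, n5, n7}| = 5.

5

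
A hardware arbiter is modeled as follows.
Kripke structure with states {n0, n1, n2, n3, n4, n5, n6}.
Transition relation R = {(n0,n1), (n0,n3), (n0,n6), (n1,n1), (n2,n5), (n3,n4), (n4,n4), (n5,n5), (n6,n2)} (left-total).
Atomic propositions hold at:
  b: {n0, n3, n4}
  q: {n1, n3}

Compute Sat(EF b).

EF b: least fixpoint, start Z0 = {n0, n3, n4}, add states with some successor in Z. Already a fixed point.
Sat(EF b) = {n0, n3, n4}

{n0, n3, n4}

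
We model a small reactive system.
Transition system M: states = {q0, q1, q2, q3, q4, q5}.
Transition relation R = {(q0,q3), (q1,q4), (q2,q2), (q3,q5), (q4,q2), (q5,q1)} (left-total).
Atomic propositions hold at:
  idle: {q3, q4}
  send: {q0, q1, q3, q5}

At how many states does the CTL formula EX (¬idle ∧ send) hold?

Sat(¬idle) = {q0, q1, q2, q5}
Sat(¬idle ∧ send) = {q0, q1, q5}
Sat(EX (¬idle ∧ send)) = {s : some successor in {q0, q1, q5}} = {q3, q5}
|Sat(EX (¬idle ∧ send))| = |{q3, q5}| = 2.

2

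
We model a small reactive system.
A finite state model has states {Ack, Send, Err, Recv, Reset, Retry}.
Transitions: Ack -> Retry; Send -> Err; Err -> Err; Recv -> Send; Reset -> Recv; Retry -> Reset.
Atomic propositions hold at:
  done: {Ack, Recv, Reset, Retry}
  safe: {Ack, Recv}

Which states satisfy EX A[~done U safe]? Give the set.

{Reset}

Sat(~done) = {Send, Err}
A[~done U safe]: least fixpoint, start Z0 = Sat(safe) = {Ack, Recv}, add states in Sat(~done) with every successor in Z. Already a fixed point.
Sat(A[~done U safe]) = {Ack, Recv}
Sat(EX A[~done U safe]) = {s : some successor in {Ack, Recv}} = {Reset}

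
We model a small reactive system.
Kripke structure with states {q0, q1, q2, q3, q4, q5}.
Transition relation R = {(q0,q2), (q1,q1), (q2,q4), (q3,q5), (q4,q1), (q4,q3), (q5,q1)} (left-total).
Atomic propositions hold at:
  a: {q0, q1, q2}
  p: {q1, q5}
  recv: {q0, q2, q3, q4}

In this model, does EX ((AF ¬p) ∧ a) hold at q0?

Yes

Sat(¬p) = {q0, q2, q3, q4}
AF ¬p: least fixpoint, start Z0 = {q0, q2, q3, q4}, add states with every successor in Z. Already a fixed point.
Sat(AF ¬p) = {q0, q2, q3, q4}
Sat((AF ¬p) ∧ a) = {q0, q2}
Sat(EX ((AF ¬p) ∧ a)) = {s : some successor in {q0, q2}} = {q0}
q0 ∈ Sat(EX ((AF ¬p) ∧ a)) = {q0}, so the formula holds at q0.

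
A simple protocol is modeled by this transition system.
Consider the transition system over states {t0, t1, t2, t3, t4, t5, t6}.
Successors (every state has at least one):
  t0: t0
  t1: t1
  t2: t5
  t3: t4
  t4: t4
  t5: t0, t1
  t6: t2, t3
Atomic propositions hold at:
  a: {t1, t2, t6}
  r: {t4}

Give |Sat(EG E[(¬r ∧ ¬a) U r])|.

Sat(¬r) = {t0, t1, t2, t3, t5, t6}
Sat(¬a) = {t0, t3, t4, t5}
Sat(¬r ∧ ¬a) = {t0, t3, t5}
E[(¬r ∧ ¬a) U r]: least fixpoint, start Z0 = Sat(r) = {t4}, add states in Sat(¬r ∧ ¬a) with some successor in Z. Z1 = {t3, t4}; fixed.
Sat(E[(¬r ∧ ¬a) U r]) = {t3, t4}
EG E[(¬r ∧ ¬a) U r]: greatest fixpoint, start Z0 = {t3, t4}, keep only states in Sat with some successor in Z. Already a fixed point.
Sat(EG E[(¬r ∧ ¬a) U r]) = {t3, t4}
|Sat(EG E[(¬r ∧ ¬a) U r])| = |{t3, t4}| = 2.

2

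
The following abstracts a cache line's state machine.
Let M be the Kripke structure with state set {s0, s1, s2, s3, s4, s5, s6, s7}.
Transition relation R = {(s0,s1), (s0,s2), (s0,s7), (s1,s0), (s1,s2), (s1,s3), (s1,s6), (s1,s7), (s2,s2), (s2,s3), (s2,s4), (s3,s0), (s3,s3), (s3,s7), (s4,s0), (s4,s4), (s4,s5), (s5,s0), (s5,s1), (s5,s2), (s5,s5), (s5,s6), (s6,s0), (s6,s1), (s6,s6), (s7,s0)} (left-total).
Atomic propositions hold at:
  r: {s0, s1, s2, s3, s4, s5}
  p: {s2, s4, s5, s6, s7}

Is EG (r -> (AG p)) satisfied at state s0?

No

AG p: greatest fixpoint, start Z0 = {s2, s4, s5, s6, s7}, keep only states in Sat with every successor in Z. Z1 = ∅; fixed.
Sat(AG p) = ∅
Sat(r -> (AG p)) = {s6, s7}
EG (r -> (AG p)): greatest fixpoint, start Z0 = {s6, s7}, keep only states in Sat with some successor in Z. Z1 = {s6}; fixed.
Sat(EG (r -> (AG p))) = {s6}
s0 ∉ Sat(EG (r -> (AG p))) = {s6}, so the formula does not hold at s0.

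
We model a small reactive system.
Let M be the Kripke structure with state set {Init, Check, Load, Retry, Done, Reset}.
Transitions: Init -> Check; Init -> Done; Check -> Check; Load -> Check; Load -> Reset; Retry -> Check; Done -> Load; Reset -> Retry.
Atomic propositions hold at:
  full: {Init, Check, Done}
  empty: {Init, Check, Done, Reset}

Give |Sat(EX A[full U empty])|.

4

A[full U empty]: least fixpoint, start Z0 = Sat(empty) = {Init, Check, Done, Reset}, add states in Sat(full) with every successor in Z. Already a fixed point.
Sat(A[full U empty]) = {Init, Check, Done, Reset}
Sat(EX A[full U empty]) = {s : some successor in {Init, Check, Done, Reset}} = {Init, Check, Load, Retry}
|Sat(EX A[full U empty])| = |{Init, Check, Load, Retry}| = 4.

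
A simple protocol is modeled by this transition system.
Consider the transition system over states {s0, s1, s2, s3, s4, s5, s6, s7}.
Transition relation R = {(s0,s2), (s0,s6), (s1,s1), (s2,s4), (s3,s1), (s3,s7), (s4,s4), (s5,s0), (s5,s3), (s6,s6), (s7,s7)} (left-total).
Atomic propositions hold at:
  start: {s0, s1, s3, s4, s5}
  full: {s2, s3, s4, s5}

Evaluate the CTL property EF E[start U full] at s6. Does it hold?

E[start U full]: least fixpoint, start Z0 = Sat(full) = {s2, s3, s4, s5}, add states in Sat(start) with some successor in Z. Z1 = {s0, s2, s3, s4, s5}; fixed.
Sat(E[start U full]) = {s0, s2, s3, s4, s5}
EF E[start U full]: least fixpoint, start Z0 = {s0, s2, s3, s4, s5}, add states with some successor in Z. Already a fixed point.
Sat(EF E[start U full]) = {s0, s2, s3, s4, s5}
s6 ∉ Sat(EF E[start U full]) = {s0, s2, s3, s4, s5}, so the formula does not hold at s6.

No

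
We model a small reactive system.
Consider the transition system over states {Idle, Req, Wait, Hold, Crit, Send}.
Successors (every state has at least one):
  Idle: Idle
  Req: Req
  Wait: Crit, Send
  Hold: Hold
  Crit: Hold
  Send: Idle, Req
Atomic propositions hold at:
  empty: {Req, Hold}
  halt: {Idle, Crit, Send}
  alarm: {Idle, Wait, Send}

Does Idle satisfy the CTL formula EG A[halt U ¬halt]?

No

Sat(¬halt) = {Req, Wait, Hold}
A[halt U ¬halt]: least fixpoint, start Z0 = Sat(¬halt) = {Req, Wait, Hold}, add states in Sat(halt) with every successor in Z. Z1 = {Req, Wait, Hold, Crit}; fixed.
Sat(A[halt U ¬halt]) = {Req, Wait, Hold, Crit}
EG A[halt U ¬halt]: greatest fixpoint, start Z0 = {Req, Wait, Hold, Crit}, keep only states in Sat with some successor in Z. Already a fixed point.
Sat(EG A[halt U ¬halt]) = {Req, Wait, Hold, Crit}
Idle ∉ Sat(EG A[halt U ¬halt]) = {Req, Wait, Hold, Crit}, so the formula does not hold at Idle.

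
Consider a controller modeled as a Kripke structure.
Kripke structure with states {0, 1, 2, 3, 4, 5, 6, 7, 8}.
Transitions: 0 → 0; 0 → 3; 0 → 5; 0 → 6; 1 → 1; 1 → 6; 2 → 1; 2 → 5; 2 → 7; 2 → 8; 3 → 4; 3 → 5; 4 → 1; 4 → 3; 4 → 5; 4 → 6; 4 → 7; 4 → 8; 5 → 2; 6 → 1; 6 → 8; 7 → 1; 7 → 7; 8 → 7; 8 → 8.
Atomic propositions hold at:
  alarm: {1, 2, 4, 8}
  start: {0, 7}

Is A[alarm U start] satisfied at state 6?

No

A[alarm U start]: least fixpoint, start Z0 = Sat(start) = {0, 7}, add states in Sat(alarm) with every successor in Z. Already a fixed point.
Sat(A[alarm U start]) = {0, 7}
6 ∉ Sat(A[alarm U start]) = {0, 7}, so the formula does not hold at 6.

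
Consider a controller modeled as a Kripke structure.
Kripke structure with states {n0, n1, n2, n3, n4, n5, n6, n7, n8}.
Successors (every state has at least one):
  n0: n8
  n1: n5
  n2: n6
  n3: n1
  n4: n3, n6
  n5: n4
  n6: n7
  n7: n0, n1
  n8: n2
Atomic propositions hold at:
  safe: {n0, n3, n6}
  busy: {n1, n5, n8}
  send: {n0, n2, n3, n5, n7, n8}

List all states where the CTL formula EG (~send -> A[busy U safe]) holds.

{n0, n2, n6, n7, n8}

Sat(~send) = {n1, n4, n6}
A[busy U safe]: least fixpoint, start Z0 = Sat(safe) = {n0, n3, n6}, add states in Sat(busy) with every successor in Z. Already a fixed point.
Sat(A[busy U safe]) = {n0, n3, n6}
Sat(~send -> A[busy U safe]) = {n0, n2, n3, n5, n6, n7, n8}
EG (~send -> A[busy U safe]): greatest fixpoint, start Z0 = {n0, n2, n3, n5, n6, n7, n8}, keep only states in Sat with some successor in Z. Z1 = {n0, n2, n6, n7, n8}; fixed.
Sat(EG (~send -> A[busy U safe])) = {n0, n2, n6, n7, n8}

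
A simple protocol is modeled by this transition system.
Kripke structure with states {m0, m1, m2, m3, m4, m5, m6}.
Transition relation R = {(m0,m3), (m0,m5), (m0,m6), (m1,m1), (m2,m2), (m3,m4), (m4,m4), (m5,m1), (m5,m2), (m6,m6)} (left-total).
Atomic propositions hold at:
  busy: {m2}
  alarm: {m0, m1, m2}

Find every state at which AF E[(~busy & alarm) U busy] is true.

{m2}

Sat(~busy) = {m0, m1, m3, m4, m5, m6}
Sat(~busy & alarm) = {m0, m1}
E[(~busy & alarm) U busy]: least fixpoint, start Z0 = Sat(busy) = {m2}, add states in Sat(~busy & alarm) with some successor in Z. Already a fixed point.
Sat(E[(~busy & alarm) U busy]) = {m2}
AF E[(~busy & alarm) U busy]: least fixpoint, start Z0 = {m2}, add states with every successor in Z. Already a fixed point.
Sat(AF E[(~busy & alarm) U busy]) = {m2}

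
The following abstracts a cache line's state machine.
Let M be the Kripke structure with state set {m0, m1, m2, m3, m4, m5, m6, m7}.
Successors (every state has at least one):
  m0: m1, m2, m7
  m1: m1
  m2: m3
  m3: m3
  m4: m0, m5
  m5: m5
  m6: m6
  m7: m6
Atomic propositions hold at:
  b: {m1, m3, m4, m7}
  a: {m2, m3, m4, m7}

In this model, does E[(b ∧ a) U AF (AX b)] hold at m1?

Sat(b ∧ a) = {m3, m4, m7}
Sat(AX b) = {s : every successor in {m1, m3, m4, m7}} = {m1, m2, m3}
AF (AX b): least fixpoint, start Z0 = {m1, m2, m3}, add states with every successor in Z. Already a fixed point.
Sat(AF (AX b)) = {m1, m2, m3}
E[(b ∧ a) U AF (AX b)]: least fixpoint, start Z0 = Sat(AF (AX b)) = {m1, m2, m3}, add states in Sat(b ∧ a) with some successor in Z. Already a fixed point.
Sat(E[(b ∧ a) U AF (AX b)]) = {m1, m2, m3}
m1 ∈ Sat(E[(b ∧ a) U AF (AX b)]) = {m1, m2, m3}, so the formula holds at m1.

Yes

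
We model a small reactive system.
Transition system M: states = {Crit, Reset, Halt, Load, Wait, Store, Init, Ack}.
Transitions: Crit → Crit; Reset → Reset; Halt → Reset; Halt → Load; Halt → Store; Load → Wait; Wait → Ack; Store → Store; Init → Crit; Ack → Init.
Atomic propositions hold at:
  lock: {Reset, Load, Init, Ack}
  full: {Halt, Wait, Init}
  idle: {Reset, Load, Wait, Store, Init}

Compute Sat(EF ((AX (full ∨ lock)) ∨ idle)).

Sat(full ∨ lock) = {Reset, Halt, Load, Wait, Init, Ack}
Sat(AX (full ∨ lock)) = {s : every successor in {Reset, Halt, Load, Wait, Init, Ack}} = {Reset, Load, Wait, Ack}
Sat((AX (full ∨ lock)) ∨ idle) = {Reset, Load, Wait, Store, Init, Ack}
EF ((AX (full ∨ lock)) ∨ idle): least fixpoint, start Z0 = {Reset, Load, Wait, Store, Init, Ack}, add states with some successor in Z. Z1 = {Reset, Halt, Load, Wait, Store, Init, Ack}; fixed.
Sat(EF ((AX (full ∨ lock)) ∨ idle)) = {Reset, Halt, Load, Wait, Store, Init, Ack}

{Reset, Halt, Load, Wait, Store, Init, Ack}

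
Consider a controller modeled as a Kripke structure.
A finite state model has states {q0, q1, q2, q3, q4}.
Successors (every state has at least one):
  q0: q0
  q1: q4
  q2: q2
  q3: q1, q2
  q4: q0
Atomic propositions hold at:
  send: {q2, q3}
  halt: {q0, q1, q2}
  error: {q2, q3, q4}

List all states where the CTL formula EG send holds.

EG send: greatest fixpoint, start Z0 = {q2, q3}, keep only states in Sat with some successor in Z. Already a fixed point.
Sat(EG send) = {q2, q3}

{q2, q3}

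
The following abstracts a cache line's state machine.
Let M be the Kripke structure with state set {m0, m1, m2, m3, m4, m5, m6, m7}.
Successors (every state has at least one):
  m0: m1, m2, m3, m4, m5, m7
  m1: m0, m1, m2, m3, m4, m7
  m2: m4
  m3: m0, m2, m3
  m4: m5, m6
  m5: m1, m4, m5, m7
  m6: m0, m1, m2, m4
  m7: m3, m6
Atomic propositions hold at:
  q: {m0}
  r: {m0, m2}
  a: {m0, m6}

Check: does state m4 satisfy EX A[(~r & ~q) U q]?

Sat(~r) = {m1, m3, m4, m5, m6, m7}
Sat(~q) = {m1, m2, m3, m4, m5, m6, m7}
Sat(~r & ~q) = {m1, m3, m4, m5, m6, m7}
A[(~r & ~q) U q]: least fixpoint, start Z0 = Sat(q) = {m0}, add states in Sat(~r & ~q) with every successor in Z. Already a fixed point.
Sat(A[(~r & ~q) U q]) = {m0}
Sat(EX A[(~r & ~q) U q]) = {s : some successor in {m0}} = {m1, m3, m6}
m4 ∉ Sat(EX A[(~r & ~q) U q]) = {m1, m3, m6}, so the formula does not hold at m4.

No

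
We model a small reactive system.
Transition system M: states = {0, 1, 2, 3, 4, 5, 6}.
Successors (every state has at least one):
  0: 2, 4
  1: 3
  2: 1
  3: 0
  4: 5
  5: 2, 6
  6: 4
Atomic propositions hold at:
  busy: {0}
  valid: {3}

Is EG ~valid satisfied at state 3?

Sat(~valid) = {0, 1, 2, 4, 5, 6}
EG ~valid: greatest fixpoint, start Z0 = {0, 1, 2, 4, 5, 6}, keep only states in Sat with some successor in Z. Z1 = {0, 2, 4, 5, 6}; Z2 = {0, 4, 5, 6}; fixed.
Sat(EG ~valid) = {0, 4, 5, 6}
3 ∉ Sat(EG ~valid) = {0, 4, 5, 6}, so the formula does not hold at 3.

No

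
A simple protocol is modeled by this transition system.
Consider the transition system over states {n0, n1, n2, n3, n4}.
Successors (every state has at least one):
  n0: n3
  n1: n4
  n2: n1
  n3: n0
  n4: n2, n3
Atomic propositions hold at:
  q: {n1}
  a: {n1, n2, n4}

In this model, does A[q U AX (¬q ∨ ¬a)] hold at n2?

No

Sat(¬q) = {n0, n2, n3, n4}
Sat(¬a) = {n0, n3}
Sat(¬q ∨ ¬a) = {n0, n2, n3, n4}
Sat(AX (¬q ∨ ¬a)) = {s : every successor in {n0, n2, n3, n4}} = {n0, n1, n3, n4}
A[q U AX (¬q ∨ ¬a)]: least fixpoint, start Z0 = Sat(AX (¬q ∨ ¬a)) = {n0, n1, n3, n4}, add states in Sat(q) with every successor in Z. Already a fixed point.
Sat(A[q U AX (¬q ∨ ¬a)]) = {n0, n1, n3, n4}
n2 ∉ Sat(A[q U AX (¬q ∨ ¬a)]) = {n0, n1, n3, n4}, so the formula does not hold at n2.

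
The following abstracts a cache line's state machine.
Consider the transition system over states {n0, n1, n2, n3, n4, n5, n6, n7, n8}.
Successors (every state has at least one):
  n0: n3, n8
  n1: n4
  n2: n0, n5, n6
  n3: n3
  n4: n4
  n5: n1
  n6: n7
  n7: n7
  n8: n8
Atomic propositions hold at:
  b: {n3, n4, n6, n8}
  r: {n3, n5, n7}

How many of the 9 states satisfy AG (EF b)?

EF b: least fixpoint, start Z0 = {n3, n4, n6, n8}, add states with some successor in Z. Z1 = {n0, n1, n2, n3, n4, n6, n8}; Z2 = {n0, n1, n2, n3, n4, n5, n6, n8}; fixed.
Sat(EF b) = {n0, n1, n2, n3, n4, n5, n6, n8}
AG (EF b): greatest fixpoint, start Z0 = {n0, n1, n2, n3, n4, n5, n6, n8}, keep only states in Sat with every successor in Z. Z1 = {n0, n1, n2, n3, n4, n5, n8}; Z2 = {n0, n1, n3, n4, n5, n8}; fixed.
Sat(AG (EF b)) = {n0, n1, n3, n4, n5, n8}
|Sat(AG (EF b))| = |{n0, n1, n3, n4, n5, n8}| = 6.

6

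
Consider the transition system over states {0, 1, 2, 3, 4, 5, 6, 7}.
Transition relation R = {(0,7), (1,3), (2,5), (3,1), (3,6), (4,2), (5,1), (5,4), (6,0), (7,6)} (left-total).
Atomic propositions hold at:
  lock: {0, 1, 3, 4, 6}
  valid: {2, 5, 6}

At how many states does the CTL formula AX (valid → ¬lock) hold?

Sat(¬lock) = {2, 5, 7}
Sat(valid → ¬lock) = {0, 1, 2, 3, 4, 5, 7}
Sat(AX (valid → ¬lock)) = {s : every successor in {0, 1, 2, 3, 4, 5, 7}} = {0, 1, 2, 4, 5, 6}
|Sat(AX (valid → ¬lock))| = |{0, 1, 2, 4, 5, 6}| = 6.

6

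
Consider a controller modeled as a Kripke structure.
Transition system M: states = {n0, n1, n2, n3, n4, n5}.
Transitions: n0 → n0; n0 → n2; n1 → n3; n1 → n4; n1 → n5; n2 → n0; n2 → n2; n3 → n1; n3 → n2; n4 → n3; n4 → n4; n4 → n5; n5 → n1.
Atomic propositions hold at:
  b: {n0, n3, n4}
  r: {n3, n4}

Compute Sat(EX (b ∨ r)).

Sat(b ∨ r) = {n0, n3, n4}
Sat(EX (b ∨ r)) = {s : some successor in {n0, n3, n4}} = {n0, n1, n2, n4}

{n0, n1, n2, n4}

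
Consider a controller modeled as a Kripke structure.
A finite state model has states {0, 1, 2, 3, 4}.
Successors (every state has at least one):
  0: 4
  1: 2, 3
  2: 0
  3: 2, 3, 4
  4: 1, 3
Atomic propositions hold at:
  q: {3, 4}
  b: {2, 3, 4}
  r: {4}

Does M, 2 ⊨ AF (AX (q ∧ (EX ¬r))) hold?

Yes

Sat(¬r) = {0, 1, 2, 3}
Sat(EX ¬r) = {s : some successor in {0, 1, 2, 3}} = {1, 2, 3, 4}
Sat(q ∧ (EX ¬r)) = {3, 4}
Sat(AX (q ∧ (EX ¬r))) = {s : every successor in {3, 4}} = {0}
AF (AX (q ∧ (EX ¬r))): least fixpoint, start Z0 = {0}, add states with every successor in Z. Z1 = {0, 2}; fixed.
Sat(AF (AX (q ∧ (EX ¬r)))) = {0, 2}
2 ∈ Sat(AF (AX (q ∧ (EX ¬r)))) = {0, 2}, so the formula holds at 2.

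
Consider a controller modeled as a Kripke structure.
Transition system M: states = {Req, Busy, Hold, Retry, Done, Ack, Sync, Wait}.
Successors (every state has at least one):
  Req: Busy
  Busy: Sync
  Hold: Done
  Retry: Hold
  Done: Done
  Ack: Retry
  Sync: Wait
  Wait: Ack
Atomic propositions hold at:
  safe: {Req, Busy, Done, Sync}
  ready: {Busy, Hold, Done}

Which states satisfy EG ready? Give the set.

{Hold, Done}

EG ready: greatest fixpoint, start Z0 = {Busy, Hold, Done}, keep only states in Sat with some successor in Z. Z1 = {Hold, Done}; fixed.
Sat(EG ready) = {Hold, Done}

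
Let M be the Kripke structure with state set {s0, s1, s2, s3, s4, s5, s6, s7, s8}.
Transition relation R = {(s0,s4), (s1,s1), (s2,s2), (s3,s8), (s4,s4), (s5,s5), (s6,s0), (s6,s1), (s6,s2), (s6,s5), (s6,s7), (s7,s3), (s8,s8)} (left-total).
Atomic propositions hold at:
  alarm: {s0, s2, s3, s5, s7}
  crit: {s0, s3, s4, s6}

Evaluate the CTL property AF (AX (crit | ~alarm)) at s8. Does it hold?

Sat(~alarm) = {s1, s4, s6, s8}
Sat(crit | ~alarm) = {s0, s1, s3, s4, s6, s8}
Sat(AX (crit | ~alarm)) = {s : every successor in {s0, s1, s3, s4, s6, s8}} = {s0, s1, s3, s4, s7, s8}
AF (AX (crit | ~alarm)): least fixpoint, start Z0 = {s0, s1, s3, s4, s7, s8}, add states with every successor in Z. Already a fixed point.
Sat(AF (AX (crit | ~alarm))) = {s0, s1, s3, s4, s7, s8}
s8 ∈ Sat(AF (AX (crit | ~alarm))) = {s0, s1, s3, s4, s7, s8}, so the formula holds at s8.

Yes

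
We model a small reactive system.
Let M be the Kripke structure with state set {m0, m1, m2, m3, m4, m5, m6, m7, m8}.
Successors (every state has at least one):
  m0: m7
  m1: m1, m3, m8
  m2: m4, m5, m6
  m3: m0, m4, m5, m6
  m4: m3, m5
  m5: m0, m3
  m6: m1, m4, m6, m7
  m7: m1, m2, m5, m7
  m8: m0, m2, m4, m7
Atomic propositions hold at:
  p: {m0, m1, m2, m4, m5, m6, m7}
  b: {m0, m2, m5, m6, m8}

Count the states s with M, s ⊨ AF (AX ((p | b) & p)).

8

Sat(p | b) = {m0, m1, m2, m4, m5, m6, m7, m8}
Sat((p | b) & p) = {m0, m1, m2, m4, m5, m6, m7}
Sat(AX ((p | b) & p)) = {s : every successor in {m0, m1, m2, m4, m5, m6, m7}} = {m0, m2, m3, m6, m7, m8}
AF (AX ((p | b) & p)): least fixpoint, start Z0 = {m0, m2, m3, m6, m7, m8}, add states with every successor in Z. Z1 = {m0, m2, m3, m5, m6, m7, m8}; Z2 = {m0, m2, m3, m4, m5, m6, m7, m8}; fixed.
Sat(AF (AX ((p | b) & p))) = {m0, m2, m3, m4, m5, m6, m7, m8}
|Sat(AF (AX ((p | b) & p)))| = |{m0, m2, m3, m4, m5, m6, m7, m8}| = 8.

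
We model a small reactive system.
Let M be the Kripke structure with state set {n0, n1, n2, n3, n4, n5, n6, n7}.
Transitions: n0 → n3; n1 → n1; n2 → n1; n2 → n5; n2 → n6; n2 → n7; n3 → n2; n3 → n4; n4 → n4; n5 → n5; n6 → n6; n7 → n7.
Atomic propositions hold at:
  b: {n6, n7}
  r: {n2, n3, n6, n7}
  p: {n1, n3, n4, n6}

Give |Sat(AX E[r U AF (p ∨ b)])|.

6

Sat(p ∨ b) = {n1, n3, n4, n6, n7}
AF (p ∨ b): least fixpoint, start Z0 = {n1, n3, n4, n6, n7}, add states with every successor in Z. Z1 = {n0, n1, n3, n4, n6, n7}; fixed.
Sat(AF (p ∨ b)) = {n0, n1, n3, n4, n6, n7}
E[r U AF (p ∨ b)]: least fixpoint, start Z0 = Sat(AF (p ∨ b)) = {n0, n1, n3, n4, n6, n7}, add states in Sat(r) with some successor in Z. Z1 = {n0, n1, n2, n3, n4, n6, n7}; fixed.
Sat(E[r U AF (p ∨ b)]) = {n0, n1, n2, n3, n4, n6, n7}
Sat(AX E[r U AF (p ∨ b)]) = {s : every successor in {n0, n1, n2, n3, n4, n6, n7}} = {n0, n1, n3, n4, n6, n7}
|Sat(AX E[r U AF (p ∨ b)])| = |{n0, n1, n3, n4, n6, n7}| = 6.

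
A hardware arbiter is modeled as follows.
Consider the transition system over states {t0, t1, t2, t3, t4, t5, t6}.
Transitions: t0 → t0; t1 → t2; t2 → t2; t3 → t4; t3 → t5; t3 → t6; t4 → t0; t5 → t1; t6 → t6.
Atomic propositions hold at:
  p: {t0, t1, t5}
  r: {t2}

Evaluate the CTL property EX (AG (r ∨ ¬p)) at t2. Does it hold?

Yes

Sat(¬p) = {t2, t3, t4, t6}
Sat(r ∨ ¬p) = {t2, t3, t4, t6}
AG (r ∨ ¬p): greatest fixpoint, start Z0 = {t2, t3, t4, t6}, keep only states in Sat with every successor in Z. Z1 = {t2, t6}; fixed.
Sat(AG (r ∨ ¬p)) = {t2, t6}
Sat(EX (AG (r ∨ ¬p))) = {s : some successor in {t2, t6}} = {t1, t2, t3, t6}
t2 ∈ Sat(EX (AG (r ∨ ¬p))) = {t1, t2, t3, t6}, so the formula holds at t2.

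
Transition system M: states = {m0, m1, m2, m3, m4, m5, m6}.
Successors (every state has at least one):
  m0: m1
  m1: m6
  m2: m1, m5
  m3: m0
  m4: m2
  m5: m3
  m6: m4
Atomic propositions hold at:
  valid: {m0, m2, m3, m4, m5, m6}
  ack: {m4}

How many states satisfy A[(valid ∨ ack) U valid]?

Sat(valid ∨ ack) = {m0, m2, m3, m4, m5, m6}
A[(valid ∨ ack) U valid]: least fixpoint, start Z0 = Sat(valid) = {m0, m2, m3, m4, m5, m6}, add states in Sat(valid ∨ ack) with every successor in Z. Already a fixed point.
Sat(A[(valid ∨ ack) U valid]) = {m0, m2, m3, m4, m5, m6}
|Sat(A[(valid ∨ ack) U valid])| = |{m0, m2, m3, m4, m5, m6}| = 6.

6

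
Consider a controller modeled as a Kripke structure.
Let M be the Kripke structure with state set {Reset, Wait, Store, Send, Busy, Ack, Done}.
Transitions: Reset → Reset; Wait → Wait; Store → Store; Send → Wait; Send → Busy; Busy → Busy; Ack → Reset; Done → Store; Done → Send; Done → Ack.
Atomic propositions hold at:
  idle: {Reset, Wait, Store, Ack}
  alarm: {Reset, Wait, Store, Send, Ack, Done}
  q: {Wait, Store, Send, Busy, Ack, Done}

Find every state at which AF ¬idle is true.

Sat(¬idle) = {Send, Busy, Done}
AF ¬idle: least fixpoint, start Z0 = {Send, Busy, Done}, add states with every successor in Z. Already a fixed point.
Sat(AF ¬idle) = {Send, Busy, Done}

{Send, Busy, Done}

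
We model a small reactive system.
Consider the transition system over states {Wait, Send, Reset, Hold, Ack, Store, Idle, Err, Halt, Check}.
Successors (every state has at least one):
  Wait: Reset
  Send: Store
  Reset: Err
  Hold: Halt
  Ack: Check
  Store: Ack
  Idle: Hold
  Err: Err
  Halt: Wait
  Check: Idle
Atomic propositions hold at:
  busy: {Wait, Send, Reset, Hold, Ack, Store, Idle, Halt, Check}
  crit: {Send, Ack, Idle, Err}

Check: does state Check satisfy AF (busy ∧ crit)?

Sat(busy ∧ crit) = {Send, Ack, Idle}
AF (busy ∧ crit): least fixpoint, start Z0 = {Send, Ack, Idle}, add states with every successor in Z. Z1 = {Send, Ack, Store, Idle, Check}; fixed.
Sat(AF (busy ∧ crit)) = {Send, Ack, Store, Idle, Check}
Check ∈ Sat(AF (busy ∧ crit)) = {Send, Ack, Store, Idle, Check}, so the formula holds at Check.

Yes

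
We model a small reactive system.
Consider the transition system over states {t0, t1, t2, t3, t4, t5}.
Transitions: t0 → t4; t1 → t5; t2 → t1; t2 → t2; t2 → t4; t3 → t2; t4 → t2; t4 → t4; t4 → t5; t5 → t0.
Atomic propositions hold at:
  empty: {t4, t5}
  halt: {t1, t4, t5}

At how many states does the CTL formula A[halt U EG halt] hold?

EG halt: greatest fixpoint, start Z0 = {t1, t4, t5}, keep only states in Sat with some successor in Z. Z1 = {t1, t4}; Z2 = {t4}; fixed.
Sat(EG halt) = {t4}
A[halt U EG halt]: least fixpoint, start Z0 = Sat(EG halt) = {t4}, add states in Sat(halt) with every successor in Z. Already a fixed point.
Sat(A[halt U EG halt]) = {t4}
|Sat(A[halt U EG halt])| = |{t4}| = 1.

1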